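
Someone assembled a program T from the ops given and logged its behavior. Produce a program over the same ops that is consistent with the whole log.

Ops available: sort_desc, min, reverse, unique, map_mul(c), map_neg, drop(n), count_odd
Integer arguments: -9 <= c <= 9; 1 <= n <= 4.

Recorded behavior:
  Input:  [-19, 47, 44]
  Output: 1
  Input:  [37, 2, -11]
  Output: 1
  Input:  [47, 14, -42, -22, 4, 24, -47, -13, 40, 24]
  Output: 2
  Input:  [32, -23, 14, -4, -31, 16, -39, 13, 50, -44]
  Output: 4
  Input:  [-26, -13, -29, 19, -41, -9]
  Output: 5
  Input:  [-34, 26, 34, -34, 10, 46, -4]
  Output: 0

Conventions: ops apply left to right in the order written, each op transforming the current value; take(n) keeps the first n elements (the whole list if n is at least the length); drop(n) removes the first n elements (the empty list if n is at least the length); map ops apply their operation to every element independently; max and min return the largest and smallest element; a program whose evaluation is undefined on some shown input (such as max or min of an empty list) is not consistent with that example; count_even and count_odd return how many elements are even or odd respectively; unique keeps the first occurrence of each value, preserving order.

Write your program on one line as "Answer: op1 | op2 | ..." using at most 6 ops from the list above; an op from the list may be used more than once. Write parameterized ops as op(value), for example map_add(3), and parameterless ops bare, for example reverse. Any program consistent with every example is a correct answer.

drop(1) | sort_desc | map_neg | unique | sort_desc | count_odd

Check, running the answer program on each example:
  [-19, 47, 44] -> [47, 44] -> [47, 44] -> [-47, -44] -> [-47, -44] -> [-44, -47] -> 1
  [37, 2, -11] -> [2, -11] -> [2, -11] -> [-2, 11] -> [-2, 11] -> [11, -2] -> 1
  [47, 14, -42, -22, 4, 24, -47, -13, 40, 24] -> [14, -42, -22, 4, 24, -47, -13, 40, 24] -> [40, 24, 24, 14, 4, -13, -22, -42, -47] -> [-40, -24, -24, -14, -4, 13, 22, 42, 47] -> [-40, -24, -14, -4, 13, 22, 42, 47] -> [47, 42, 22, 13, -4, -14, -24, -40] -> 2
  [32, -23, 14, -4, -31, 16, -39, 13, 50, -44] -> [-23, 14, -4, -31, 16, -39, 13, 50, -44] -> [50, 16, 14, 13, -4, -23, -31, -39, -44] -> [-50, -16, -14, -13, 4, 23, 31, 39, 44] -> [-50, -16, -14, -13, 4, 23, 31, 39, 44] -> [44, 39, 31, 23, 4, -13, -14, -16, -50] -> 4
  [-26, -13, -29, 19, -41, -9] -> [-13, -29, 19, -41, -9] -> [19, -9, -13, -29, -41] -> [-19, 9, 13, 29, 41] -> [-19, 9, 13, 29, 41] -> [41, 29, 13, 9, -19] -> 5
  [-34, 26, 34, -34, 10, 46, -4] -> [26, 34, -34, 10, 46, -4] -> [46, 34, 26, 10, -4, -34] -> [-46, -34, -26, -10, 4, 34] -> [-46, -34, -26, -10, 4, 34] -> [34, 4, -10, -26, -34, -46] -> 0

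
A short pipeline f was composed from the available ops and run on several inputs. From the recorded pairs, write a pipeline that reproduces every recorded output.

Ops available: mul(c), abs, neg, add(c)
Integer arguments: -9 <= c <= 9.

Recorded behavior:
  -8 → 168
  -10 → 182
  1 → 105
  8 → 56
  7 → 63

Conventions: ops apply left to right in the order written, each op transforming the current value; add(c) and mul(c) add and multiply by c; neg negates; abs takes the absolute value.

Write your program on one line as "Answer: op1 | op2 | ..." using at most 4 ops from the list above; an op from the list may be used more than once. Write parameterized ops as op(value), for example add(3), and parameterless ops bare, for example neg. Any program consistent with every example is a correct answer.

add(-8) | add(-8) | neg | mul(7)

Check, running the answer program on each example:
  -8 -> -16 -> -24 -> 24 -> 168
  -10 -> -18 -> -26 -> 26 -> 182
  1 -> -7 -> -15 -> 15 -> 105
  8 -> 0 -> -8 -> 8 -> 56
  7 -> -1 -> -9 -> 9 -> 63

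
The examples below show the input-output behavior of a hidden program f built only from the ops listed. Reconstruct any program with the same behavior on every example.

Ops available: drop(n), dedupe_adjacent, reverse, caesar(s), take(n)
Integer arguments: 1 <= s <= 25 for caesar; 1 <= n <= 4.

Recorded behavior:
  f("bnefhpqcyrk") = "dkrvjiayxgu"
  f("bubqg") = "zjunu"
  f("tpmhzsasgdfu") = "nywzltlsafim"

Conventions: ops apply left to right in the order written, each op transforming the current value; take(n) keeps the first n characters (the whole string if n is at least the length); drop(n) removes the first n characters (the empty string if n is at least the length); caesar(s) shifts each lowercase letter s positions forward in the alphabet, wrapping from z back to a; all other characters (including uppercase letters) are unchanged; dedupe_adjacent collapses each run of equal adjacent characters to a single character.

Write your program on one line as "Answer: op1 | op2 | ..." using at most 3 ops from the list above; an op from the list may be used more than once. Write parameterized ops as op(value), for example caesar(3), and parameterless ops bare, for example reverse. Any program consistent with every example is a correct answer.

caesar(10) | caesar(9) | reverse

Check, running the answer program on each example:
  "bnefhpqcyrk" -> "lxoprzamibu" -> "ugxyaijvrkd" -> "dkrvjiayxgu"
  "bubqg" -> "lelaq" -> "unujz" -> "zjunu"
  "tpmhzsasgdfu" -> "dzwrjckcqnpe" -> "mifasltlzwyn" -> "nywzltlsafim"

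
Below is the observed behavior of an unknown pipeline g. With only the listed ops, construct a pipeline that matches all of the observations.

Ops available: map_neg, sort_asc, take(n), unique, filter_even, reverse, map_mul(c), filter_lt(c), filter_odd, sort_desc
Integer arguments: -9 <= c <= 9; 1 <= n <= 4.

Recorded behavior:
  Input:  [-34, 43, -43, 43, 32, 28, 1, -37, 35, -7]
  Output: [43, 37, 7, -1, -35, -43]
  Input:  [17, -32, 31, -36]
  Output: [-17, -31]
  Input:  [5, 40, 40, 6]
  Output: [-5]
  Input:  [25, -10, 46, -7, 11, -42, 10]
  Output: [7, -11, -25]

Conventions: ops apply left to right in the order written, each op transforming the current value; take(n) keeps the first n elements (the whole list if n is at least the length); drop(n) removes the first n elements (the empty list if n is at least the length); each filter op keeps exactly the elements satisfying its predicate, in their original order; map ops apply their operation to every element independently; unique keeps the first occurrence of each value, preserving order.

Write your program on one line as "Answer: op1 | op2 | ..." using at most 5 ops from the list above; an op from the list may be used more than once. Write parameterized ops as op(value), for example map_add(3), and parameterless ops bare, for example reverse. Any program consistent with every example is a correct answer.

map_neg | unique | filter_odd | sort_desc

Check, running the answer program on each example:
  [-34, 43, -43, 43, 32, 28, 1, -37, 35, -7] -> [34, -43, 43, -43, -32, -28, -1, 37, -35, 7] -> [34, -43, 43, -32, -28, -1, 37, -35, 7] -> [-43, 43, -1, 37, -35, 7] -> [43, 37, 7, -1, -35, -43]
  [17, -32, 31, -36] -> [-17, 32, -31, 36] -> [-17, 32, -31, 36] -> [-17, -31] -> [-17, -31]
  [5, 40, 40, 6] -> [-5, -40, -40, -6] -> [-5, -40, -6] -> [-5] -> [-5]
  [25, -10, 46, -7, 11, -42, 10] -> [-25, 10, -46, 7, -11, 42, -10] -> [-25, 10, -46, 7, -11, 42, -10] -> [-25, 7, -11] -> [7, -11, -25]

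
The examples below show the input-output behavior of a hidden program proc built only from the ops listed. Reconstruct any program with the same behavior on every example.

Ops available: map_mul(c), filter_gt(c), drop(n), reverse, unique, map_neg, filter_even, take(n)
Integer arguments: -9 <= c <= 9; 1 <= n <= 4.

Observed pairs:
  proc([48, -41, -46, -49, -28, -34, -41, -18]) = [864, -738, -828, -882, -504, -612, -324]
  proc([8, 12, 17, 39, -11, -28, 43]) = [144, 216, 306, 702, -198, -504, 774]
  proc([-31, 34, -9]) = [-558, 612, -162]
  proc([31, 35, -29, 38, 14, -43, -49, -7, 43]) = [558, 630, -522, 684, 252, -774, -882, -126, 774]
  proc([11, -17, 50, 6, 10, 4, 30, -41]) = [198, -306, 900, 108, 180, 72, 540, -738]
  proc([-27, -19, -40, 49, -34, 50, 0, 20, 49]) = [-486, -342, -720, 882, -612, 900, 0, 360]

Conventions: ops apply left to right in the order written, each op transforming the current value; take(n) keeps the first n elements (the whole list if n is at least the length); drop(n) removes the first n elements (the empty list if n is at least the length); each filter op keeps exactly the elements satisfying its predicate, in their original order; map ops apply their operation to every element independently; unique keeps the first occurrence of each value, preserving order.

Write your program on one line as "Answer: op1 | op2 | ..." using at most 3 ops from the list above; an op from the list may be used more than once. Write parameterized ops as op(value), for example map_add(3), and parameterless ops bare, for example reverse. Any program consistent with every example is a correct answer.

unique | map_mul(2) | map_mul(9)

Check, running the answer program on each example:
  [48, -41, -46, -49, -28, -34, -41, -18] -> [48, -41, -46, -49, -28, -34, -18] -> [96, -82, -92, -98, -56, -68, -36] -> [864, -738, -828, -882, -504, -612, -324]
  [8, 12, 17, 39, -11, -28, 43] -> [8, 12, 17, 39, -11, -28, 43] -> [16, 24, 34, 78, -22, -56, 86] -> [144, 216, 306, 702, -198, -504, 774]
  [-31, 34, -9] -> [-31, 34, -9] -> [-62, 68, -18] -> [-558, 612, -162]
  [31, 35, -29, 38, 14, -43, -49, -7, 43] -> [31, 35, -29, 38, 14, -43, -49, -7, 43] -> [62, 70, -58, 76, 28, -86, -98, -14, 86] -> [558, 630, -522, 684, 252, -774, -882, -126, 774]
  [11, -17, 50, 6, 10, 4, 30, -41] -> [11, -17, 50, 6, 10, 4, 30, -41] -> [22, -34, 100, 12, 20, 8, 60, -82] -> [198, -306, 900, 108, 180, 72, 540, -738]
  [-27, -19, -40, 49, -34, 50, 0, 20, 49] -> [-27, -19, -40, 49, -34, 50, 0, 20] -> [-54, -38, -80, 98, -68, 100, 0, 40] -> [-486, -342, -720, 882, -612, 900, 0, 360]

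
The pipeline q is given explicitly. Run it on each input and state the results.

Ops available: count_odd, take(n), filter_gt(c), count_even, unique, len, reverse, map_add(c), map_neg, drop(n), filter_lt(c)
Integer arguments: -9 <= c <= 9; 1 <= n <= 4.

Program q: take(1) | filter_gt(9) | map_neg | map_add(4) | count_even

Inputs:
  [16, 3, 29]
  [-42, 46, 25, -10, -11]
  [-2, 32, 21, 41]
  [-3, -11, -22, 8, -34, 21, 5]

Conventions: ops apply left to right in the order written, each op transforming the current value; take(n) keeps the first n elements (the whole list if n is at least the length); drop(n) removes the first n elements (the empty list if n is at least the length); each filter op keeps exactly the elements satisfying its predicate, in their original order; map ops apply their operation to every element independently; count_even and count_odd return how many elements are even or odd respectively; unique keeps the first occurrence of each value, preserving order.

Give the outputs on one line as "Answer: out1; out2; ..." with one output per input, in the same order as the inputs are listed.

Execution, op by op:
  [16, 3, 29] -> [16] -> [16] -> [-16] -> [-12] -> 1
  [-42, 46, 25, -10, -11] -> [-42] -> [] -> [] -> [] -> 0
  [-2, 32, 21, 41] -> [-2] -> [] -> [] -> [] -> 0
  [-3, -11, -22, 8, -34, 21, 5] -> [-3] -> [] -> [] -> [] -> 0

1; 0; 0; 0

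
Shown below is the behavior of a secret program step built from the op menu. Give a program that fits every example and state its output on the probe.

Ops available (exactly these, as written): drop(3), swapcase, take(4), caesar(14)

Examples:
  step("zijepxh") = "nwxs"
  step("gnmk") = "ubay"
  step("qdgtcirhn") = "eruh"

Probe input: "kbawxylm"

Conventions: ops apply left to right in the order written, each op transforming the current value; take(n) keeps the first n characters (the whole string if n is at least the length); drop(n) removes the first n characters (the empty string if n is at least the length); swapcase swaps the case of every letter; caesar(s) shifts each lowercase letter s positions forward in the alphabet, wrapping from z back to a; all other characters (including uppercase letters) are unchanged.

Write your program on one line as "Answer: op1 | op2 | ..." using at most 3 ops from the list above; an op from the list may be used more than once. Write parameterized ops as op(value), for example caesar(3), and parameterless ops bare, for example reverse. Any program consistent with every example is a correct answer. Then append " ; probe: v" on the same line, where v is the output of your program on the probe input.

caesar(14) | take(4) ; probe: "ypok"

Check, running the answer program on each example:
  "zijepxh" -> "nwxsdlv" -> "nwxs"
  "gnmk" -> "ubay" -> "ubay"
  "qdgtcirhn" -> "eruhqwfvb" -> "eruh"
  probe: "kbawxylm" -> "ypoklmza" -> "ypok"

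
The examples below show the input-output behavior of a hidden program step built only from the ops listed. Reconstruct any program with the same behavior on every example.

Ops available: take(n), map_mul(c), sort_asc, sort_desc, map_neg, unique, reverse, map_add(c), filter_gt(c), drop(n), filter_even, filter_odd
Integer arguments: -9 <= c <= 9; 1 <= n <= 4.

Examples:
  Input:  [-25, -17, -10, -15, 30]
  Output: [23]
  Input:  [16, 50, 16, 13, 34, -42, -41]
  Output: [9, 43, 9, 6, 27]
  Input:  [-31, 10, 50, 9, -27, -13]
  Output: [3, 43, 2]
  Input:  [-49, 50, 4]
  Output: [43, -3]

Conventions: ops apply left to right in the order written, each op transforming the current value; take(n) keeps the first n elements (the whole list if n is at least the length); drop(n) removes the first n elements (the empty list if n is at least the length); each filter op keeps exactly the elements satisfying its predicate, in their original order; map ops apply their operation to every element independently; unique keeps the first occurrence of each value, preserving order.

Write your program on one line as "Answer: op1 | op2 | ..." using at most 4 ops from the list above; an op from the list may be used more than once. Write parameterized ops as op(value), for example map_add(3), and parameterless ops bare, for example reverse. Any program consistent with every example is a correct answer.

map_add(-6) | filter_gt(-6) | map_add(-2) | map_add(1)

Check, running the answer program on each example:
  [-25, -17, -10, -15, 30] -> [-31, -23, -16, -21, 24] -> [24] -> [22] -> [23]
  [16, 50, 16, 13, 34, -42, -41] -> [10, 44, 10, 7, 28, -48, -47] -> [10, 44, 10, 7, 28] -> [8, 42, 8, 5, 26] -> [9, 43, 9, 6, 27]
  [-31, 10, 50, 9, -27, -13] -> [-37, 4, 44, 3, -33, -19] -> [4, 44, 3] -> [2, 42, 1] -> [3, 43, 2]
  [-49, 50, 4] -> [-55, 44, -2] -> [44, -2] -> [42, -4] -> [43, -3]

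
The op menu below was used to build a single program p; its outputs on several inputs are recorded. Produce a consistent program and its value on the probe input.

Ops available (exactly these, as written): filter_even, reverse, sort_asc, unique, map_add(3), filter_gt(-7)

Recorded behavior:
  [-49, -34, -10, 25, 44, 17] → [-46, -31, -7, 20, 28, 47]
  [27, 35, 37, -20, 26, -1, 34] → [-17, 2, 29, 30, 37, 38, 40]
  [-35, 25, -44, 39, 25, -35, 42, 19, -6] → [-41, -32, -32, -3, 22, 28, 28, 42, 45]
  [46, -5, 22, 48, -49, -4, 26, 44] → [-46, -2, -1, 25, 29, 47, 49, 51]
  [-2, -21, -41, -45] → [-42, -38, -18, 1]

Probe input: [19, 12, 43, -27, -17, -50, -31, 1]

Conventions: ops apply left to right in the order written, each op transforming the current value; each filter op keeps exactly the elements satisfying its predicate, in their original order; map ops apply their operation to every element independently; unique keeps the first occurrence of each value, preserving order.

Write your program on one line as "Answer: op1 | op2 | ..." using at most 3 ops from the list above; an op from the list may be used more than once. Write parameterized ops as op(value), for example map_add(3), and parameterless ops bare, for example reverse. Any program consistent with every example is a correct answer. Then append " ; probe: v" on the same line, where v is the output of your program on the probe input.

map_add(3) | sort_asc ; probe: [-47, -28, -24, -14, 4, 15, 22, 46]

Check, running the answer program on each example:
  [-49, -34, -10, 25, 44, 17] -> [-46, -31, -7, 28, 47, 20] -> [-46, -31, -7, 20, 28, 47]
  [27, 35, 37, -20, 26, -1, 34] -> [30, 38, 40, -17, 29, 2, 37] -> [-17, 2, 29, 30, 37, 38, 40]
  [-35, 25, -44, 39, 25, -35, 42, 19, -6] -> [-32, 28, -41, 42, 28, -32, 45, 22, -3] -> [-41, -32, -32, -3, 22, 28, 28, 42, 45]
  [46, -5, 22, 48, -49, -4, 26, 44] -> [49, -2, 25, 51, -46, -1, 29, 47] -> [-46, -2, -1, 25, 29, 47, 49, 51]
  [-2, -21, -41, -45] -> [1, -18, -38, -42] -> [-42, -38, -18, 1]
  probe: [19, 12, 43, -27, -17, -50, -31, 1] -> [22, 15, 46, -24, -14, -47, -28, 4] -> [-47, -28, -24, -14, 4, 15, 22, 46]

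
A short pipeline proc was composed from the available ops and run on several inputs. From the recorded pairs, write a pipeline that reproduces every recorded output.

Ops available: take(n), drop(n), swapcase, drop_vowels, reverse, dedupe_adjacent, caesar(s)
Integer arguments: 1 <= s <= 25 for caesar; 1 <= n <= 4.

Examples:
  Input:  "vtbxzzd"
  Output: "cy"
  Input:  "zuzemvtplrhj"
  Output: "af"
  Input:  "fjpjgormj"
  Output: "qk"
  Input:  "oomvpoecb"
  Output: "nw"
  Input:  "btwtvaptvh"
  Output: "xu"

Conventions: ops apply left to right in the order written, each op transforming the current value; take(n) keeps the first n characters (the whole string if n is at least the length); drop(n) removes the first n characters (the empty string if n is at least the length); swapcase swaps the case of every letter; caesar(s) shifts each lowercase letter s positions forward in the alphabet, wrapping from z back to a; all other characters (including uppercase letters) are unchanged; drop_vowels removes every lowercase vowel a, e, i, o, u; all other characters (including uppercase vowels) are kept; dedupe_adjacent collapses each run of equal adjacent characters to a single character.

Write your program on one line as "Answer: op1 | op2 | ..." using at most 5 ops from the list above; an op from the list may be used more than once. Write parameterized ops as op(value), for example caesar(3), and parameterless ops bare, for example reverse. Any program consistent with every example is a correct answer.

take(4) | caesar(4) | drop(2) | caesar(23)

Check, running the answer program on each example:
  "vtbxzzd" -> "vtbx" -> "zxfb" -> "fb" -> "cy"
  "zuzemvtplrhj" -> "zuze" -> "dydi" -> "di" -> "af"
  "fjpjgormj" -> "fjpj" -> "jntn" -> "tn" -> "qk"
  "oomvpoecb" -> "oomv" -> "ssqz" -> "qz" -> "nw"
  "btwtvaptvh" -> "btwt" -> "fxax" -> "ax" -> "xu"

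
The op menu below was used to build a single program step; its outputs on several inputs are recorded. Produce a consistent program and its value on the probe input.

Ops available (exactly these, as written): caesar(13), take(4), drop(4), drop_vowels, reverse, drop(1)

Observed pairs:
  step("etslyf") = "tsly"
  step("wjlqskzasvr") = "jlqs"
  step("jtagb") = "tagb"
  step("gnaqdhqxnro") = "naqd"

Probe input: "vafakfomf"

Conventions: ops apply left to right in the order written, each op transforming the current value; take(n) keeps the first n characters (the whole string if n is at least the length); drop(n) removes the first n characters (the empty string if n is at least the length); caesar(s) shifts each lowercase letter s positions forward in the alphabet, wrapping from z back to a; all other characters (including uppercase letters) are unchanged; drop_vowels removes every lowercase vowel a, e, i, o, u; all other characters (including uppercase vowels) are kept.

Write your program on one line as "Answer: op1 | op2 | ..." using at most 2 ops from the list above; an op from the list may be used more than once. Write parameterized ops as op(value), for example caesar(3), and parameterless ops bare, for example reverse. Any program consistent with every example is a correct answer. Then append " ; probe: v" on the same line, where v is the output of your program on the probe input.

drop(1) | take(4) ; probe: "afak"

Check, running the answer program on each example:
  "etslyf" -> "tslyf" -> "tsly"
  "wjlqskzasvr" -> "jlqskzasvr" -> "jlqs"
  "jtagb" -> "tagb" -> "tagb"
  "gnaqdhqxnro" -> "naqdhqxnro" -> "naqd"
  probe: "vafakfomf" -> "afakfomf" -> "afak"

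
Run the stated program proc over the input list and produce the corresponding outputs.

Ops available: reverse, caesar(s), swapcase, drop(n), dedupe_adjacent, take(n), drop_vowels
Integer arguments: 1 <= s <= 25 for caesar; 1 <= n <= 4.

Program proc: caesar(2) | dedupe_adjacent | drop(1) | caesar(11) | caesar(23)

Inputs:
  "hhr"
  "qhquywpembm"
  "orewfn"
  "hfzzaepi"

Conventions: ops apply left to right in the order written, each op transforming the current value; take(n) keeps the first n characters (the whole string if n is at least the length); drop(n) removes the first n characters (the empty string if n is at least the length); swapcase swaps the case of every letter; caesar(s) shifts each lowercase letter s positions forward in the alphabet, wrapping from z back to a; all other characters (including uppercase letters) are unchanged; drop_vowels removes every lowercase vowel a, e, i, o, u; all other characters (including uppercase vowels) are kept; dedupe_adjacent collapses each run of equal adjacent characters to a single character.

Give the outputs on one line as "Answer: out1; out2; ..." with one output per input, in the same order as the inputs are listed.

Execution, op by op:
  "hhr" -> "jjt" -> "jt" -> "t" -> "e" -> "b"
  "qhquywpembm" -> "sjswayrgodo" -> "sjswayrgodo" -> "jswayrgodo" -> "udhljcrzoz" -> "raeigzowlw"
  "orewfn" -> "qtgyhp" -> "qtgyhp" -> "tgyhp" -> "erjsa" -> "bogpx"
  "hfzzaepi" -> "jhbbcgrk" -> "jhbcgrk" -> "hbcgrk" -> "smnrcv" -> "pjkozs"

"b"; "raeigzowlw"; "bogpx"; "pjkozs"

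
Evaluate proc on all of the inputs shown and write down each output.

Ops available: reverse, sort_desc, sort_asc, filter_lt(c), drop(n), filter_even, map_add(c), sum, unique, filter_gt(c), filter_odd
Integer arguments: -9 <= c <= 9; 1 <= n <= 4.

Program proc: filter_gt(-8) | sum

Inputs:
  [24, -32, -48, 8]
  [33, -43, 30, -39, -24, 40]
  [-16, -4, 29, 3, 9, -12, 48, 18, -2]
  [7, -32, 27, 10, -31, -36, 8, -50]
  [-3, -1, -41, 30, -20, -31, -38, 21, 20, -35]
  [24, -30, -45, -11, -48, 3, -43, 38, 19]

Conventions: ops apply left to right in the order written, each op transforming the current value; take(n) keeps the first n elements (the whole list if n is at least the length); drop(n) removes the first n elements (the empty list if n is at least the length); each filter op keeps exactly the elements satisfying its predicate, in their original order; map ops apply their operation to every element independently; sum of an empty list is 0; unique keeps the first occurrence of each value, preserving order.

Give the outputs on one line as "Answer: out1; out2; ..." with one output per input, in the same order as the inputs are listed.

Execution, op by op:
  [24, -32, -48, 8] -> [24, 8] -> 32
  [33, -43, 30, -39, -24, 40] -> [33, 30, 40] -> 103
  [-16, -4, 29, 3, 9, -12, 48, 18, -2] -> [-4, 29, 3, 9, 48, 18, -2] -> 101
  [7, -32, 27, 10, -31, -36, 8, -50] -> [7, 27, 10, 8] -> 52
  [-3, -1, -41, 30, -20, -31, -38, 21, 20, -35] -> [-3, -1, 30, 21, 20] -> 67
  [24, -30, -45, -11, -48, 3, -43, 38, 19] -> [24, 3, 38, 19] -> 84

32; 103; 101; 52; 67; 84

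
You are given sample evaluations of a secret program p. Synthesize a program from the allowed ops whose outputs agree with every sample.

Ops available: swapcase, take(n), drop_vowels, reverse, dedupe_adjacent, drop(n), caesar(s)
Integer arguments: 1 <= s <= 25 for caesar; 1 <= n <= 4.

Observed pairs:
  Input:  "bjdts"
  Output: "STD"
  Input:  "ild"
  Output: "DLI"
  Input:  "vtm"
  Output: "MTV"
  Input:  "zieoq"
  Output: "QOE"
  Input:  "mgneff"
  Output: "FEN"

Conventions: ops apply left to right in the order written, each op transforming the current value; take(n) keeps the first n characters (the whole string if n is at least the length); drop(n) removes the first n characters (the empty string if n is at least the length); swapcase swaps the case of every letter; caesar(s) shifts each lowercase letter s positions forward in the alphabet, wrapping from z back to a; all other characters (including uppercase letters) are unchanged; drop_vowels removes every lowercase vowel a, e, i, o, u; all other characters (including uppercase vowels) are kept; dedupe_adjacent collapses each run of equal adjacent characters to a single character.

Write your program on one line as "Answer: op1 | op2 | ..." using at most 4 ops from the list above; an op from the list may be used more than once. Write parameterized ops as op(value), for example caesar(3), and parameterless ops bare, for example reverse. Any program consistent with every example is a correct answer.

reverse | dedupe_adjacent | take(3) | swapcase

Check, running the answer program on each example:
  "bjdts" -> "stdjb" -> "stdjb" -> "std" -> "STD"
  "ild" -> "dli" -> "dli" -> "dli" -> "DLI"
  "vtm" -> "mtv" -> "mtv" -> "mtv" -> "MTV"
  "zieoq" -> "qoeiz" -> "qoeiz" -> "qoe" -> "QOE"
  "mgneff" -> "ffengm" -> "fengm" -> "fen" -> "FEN"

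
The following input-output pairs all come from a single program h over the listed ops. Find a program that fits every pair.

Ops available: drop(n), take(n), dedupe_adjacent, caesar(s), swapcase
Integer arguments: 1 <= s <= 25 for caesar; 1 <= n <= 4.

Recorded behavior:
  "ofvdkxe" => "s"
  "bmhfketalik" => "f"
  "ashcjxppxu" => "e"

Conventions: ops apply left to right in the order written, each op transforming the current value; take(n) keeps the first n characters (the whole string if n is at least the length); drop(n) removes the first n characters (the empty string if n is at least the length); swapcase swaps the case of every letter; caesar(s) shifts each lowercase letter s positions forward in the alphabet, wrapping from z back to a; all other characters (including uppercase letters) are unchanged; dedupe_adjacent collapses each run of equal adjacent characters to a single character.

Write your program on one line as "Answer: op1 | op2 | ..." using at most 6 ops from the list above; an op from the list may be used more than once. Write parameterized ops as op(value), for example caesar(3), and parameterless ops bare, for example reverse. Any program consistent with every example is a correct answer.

dedupe_adjacent | take(4) | take(3) | caesar(4) | take(1)

Check, running the answer program on each example:
  "ofvdkxe" -> "ofvdkxe" -> "ofvd" -> "ofv" -> "sjz" -> "s"
  "bmhfketalik" -> "bmhfketalik" -> "bmhf" -> "bmh" -> "fql" -> "f"
  "ashcjxppxu" -> "ashcjxpxu" -> "ashc" -> "ash" -> "ewl" -> "e"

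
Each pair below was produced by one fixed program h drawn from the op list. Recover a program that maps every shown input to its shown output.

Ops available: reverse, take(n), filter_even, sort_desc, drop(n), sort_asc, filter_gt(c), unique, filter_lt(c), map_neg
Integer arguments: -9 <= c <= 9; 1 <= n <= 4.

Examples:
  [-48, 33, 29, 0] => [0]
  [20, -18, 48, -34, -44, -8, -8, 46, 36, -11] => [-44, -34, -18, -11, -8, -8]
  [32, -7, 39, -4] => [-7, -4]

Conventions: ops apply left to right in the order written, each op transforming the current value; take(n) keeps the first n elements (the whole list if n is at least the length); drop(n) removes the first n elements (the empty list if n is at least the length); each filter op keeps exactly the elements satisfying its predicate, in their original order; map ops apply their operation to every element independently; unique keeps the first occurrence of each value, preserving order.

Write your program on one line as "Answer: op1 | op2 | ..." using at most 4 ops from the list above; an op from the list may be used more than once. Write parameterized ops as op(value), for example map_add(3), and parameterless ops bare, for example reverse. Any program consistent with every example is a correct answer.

drop(1) | filter_lt(8) | sort_desc | sort_asc

Check, running the answer program on each example:
  [-48, 33, 29, 0] -> [33, 29, 0] -> [0] -> [0] -> [0]
  [20, -18, 48, -34, -44, -8, -8, 46, 36, -11] -> [-18, 48, -34, -44, -8, -8, 46, 36, -11] -> [-18, -34, -44, -8, -8, -11] -> [-8, -8, -11, -18, -34, -44] -> [-44, -34, -18, -11, -8, -8]
  [32, -7, 39, -4] -> [-7, 39, -4] -> [-7, -4] -> [-4, -7] -> [-7, -4]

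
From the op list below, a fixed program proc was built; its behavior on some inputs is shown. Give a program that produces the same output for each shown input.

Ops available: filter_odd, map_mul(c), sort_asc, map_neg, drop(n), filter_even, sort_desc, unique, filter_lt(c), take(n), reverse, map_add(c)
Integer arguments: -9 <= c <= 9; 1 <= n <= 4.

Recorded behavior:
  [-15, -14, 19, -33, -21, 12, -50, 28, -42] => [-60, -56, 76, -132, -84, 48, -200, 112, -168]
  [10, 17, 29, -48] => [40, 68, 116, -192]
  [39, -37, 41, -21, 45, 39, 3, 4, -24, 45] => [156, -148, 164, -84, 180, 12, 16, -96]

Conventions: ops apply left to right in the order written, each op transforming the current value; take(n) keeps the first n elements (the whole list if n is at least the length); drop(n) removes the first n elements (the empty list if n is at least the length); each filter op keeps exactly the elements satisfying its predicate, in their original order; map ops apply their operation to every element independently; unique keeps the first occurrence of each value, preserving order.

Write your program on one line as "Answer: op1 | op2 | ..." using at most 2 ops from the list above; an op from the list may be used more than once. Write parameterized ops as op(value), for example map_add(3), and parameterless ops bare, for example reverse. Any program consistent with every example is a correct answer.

map_mul(4) | unique

Check, running the answer program on each example:
  [-15, -14, 19, -33, -21, 12, -50, 28, -42] -> [-60, -56, 76, -132, -84, 48, -200, 112, -168] -> [-60, -56, 76, -132, -84, 48, -200, 112, -168]
  [10, 17, 29, -48] -> [40, 68, 116, -192] -> [40, 68, 116, -192]
  [39, -37, 41, -21, 45, 39, 3, 4, -24, 45] -> [156, -148, 164, -84, 180, 156, 12, 16, -96, 180] -> [156, -148, 164, -84, 180, 12, 16, -96]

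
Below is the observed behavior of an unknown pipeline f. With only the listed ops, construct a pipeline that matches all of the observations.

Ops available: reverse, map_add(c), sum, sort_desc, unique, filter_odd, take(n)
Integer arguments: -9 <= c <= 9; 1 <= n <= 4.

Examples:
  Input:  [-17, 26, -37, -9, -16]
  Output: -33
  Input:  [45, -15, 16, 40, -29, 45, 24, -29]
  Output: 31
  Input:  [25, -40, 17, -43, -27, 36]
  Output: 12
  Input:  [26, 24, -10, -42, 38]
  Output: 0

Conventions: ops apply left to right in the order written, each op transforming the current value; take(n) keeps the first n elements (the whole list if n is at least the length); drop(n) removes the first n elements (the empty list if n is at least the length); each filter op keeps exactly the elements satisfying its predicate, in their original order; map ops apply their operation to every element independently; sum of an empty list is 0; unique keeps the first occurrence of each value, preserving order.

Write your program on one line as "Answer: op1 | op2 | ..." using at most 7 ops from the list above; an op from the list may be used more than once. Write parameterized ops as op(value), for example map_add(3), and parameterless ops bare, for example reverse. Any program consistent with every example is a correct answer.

filter_odd | map_add(9) | map_add(1) | unique | reverse | sum

Check, running the answer program on each example:
  [-17, 26, -37, -9, -16] -> [-17, -37, -9] -> [-8, -28, 0] -> [-7, -27, 1] -> [-7, -27, 1] -> [1, -27, -7] -> -33
  [45, -15, 16, 40, -29, 45, 24, -29] -> [45, -15, -29, 45, -29] -> [54, -6, -20, 54, -20] -> [55, -5, -19, 55, -19] -> [55, -5, -19] -> [-19, -5, 55] -> 31
  [25, -40, 17, -43, -27, 36] -> [25, 17, -43, -27] -> [34, 26, -34, -18] -> [35, 27, -33, -17] -> [35, 27, -33, -17] -> [-17, -33, 27, 35] -> 12
  [26, 24, -10, -42, 38] -> [] -> [] -> [] -> [] -> [] -> 0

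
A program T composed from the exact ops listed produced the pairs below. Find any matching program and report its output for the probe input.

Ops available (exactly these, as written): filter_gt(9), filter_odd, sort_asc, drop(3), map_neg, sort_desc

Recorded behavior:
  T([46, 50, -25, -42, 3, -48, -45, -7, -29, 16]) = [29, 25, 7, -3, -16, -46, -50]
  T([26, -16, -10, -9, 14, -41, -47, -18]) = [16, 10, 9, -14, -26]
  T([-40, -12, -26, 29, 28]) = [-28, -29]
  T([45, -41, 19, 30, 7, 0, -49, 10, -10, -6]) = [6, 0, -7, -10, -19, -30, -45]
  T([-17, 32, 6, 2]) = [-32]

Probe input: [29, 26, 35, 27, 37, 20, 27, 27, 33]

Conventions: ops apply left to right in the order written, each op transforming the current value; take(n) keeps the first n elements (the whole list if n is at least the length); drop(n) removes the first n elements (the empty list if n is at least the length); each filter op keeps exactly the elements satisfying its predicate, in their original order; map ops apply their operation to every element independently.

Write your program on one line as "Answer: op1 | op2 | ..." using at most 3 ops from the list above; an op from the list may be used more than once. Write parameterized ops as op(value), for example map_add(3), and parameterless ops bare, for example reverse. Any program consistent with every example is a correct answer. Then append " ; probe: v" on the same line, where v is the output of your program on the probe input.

map_neg | sort_desc | drop(3) ; probe: [-27, -27, -29, -33, -35, -37]

Check, running the answer program on each example:
  [46, 50, -25, -42, 3, -48, -45, -7, -29, 16] -> [-46, -50, 25, 42, -3, 48, 45, 7, 29, -16] -> [48, 45, 42, 29, 25, 7, -3, -16, -46, -50] -> [29, 25, 7, -3, -16, -46, -50]
  [26, -16, -10, -9, 14, -41, -47, -18] -> [-26, 16, 10, 9, -14, 41, 47, 18] -> [47, 41, 18, 16, 10, 9, -14, -26] -> [16, 10, 9, -14, -26]
  [-40, -12, -26, 29, 28] -> [40, 12, 26, -29, -28] -> [40, 26, 12, -28, -29] -> [-28, -29]
  [45, -41, 19, 30, 7, 0, -49, 10, -10, -6] -> [-45, 41, -19, -30, -7, 0, 49, -10, 10, 6] -> [49, 41, 10, 6, 0, -7, -10, -19, -30, -45] -> [6, 0, -7, -10, -19, -30, -45]
  [-17, 32, 6, 2] -> [17, -32, -6, -2] -> [17, -2, -6, -32] -> [-32]
  probe: [29, 26, 35, 27, 37, 20, 27, 27, 33] -> [-29, -26, -35, -27, -37, -20, -27, -27, -33] -> [-20, -26, -27, -27, -27, -29, -33, -35, -37] -> [-27, -27, -29, -33, -35, -37]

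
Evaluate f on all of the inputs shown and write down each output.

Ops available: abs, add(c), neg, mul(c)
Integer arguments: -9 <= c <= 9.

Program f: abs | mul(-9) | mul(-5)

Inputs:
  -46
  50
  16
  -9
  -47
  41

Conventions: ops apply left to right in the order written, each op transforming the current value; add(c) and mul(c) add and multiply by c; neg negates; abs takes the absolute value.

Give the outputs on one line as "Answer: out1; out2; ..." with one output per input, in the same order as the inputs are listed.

2070; 2250; 720; 405; 2115; 1845

Execution, op by op:
  -46 -> 46 -> -414 -> 2070
  50 -> 50 -> -450 -> 2250
  16 -> 16 -> -144 -> 720
  -9 -> 9 -> -81 -> 405
  -47 -> 47 -> -423 -> 2115
  41 -> 41 -> -369 -> 1845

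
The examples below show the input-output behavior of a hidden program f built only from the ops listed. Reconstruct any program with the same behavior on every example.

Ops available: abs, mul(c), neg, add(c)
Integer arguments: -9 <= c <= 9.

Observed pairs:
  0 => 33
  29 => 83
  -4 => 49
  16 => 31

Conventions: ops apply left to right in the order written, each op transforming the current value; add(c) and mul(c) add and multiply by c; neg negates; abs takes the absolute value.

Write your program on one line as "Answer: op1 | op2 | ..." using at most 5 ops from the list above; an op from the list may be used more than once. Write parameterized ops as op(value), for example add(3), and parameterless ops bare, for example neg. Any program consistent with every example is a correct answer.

add(-8) | mul(4) | add(-1) | abs

Check, running the answer program on each example:
  0 -> -8 -> -32 -> -33 -> 33
  29 -> 21 -> 84 -> 83 -> 83
  -4 -> -12 -> -48 -> -49 -> 49
  16 -> 8 -> 32 -> 31 -> 31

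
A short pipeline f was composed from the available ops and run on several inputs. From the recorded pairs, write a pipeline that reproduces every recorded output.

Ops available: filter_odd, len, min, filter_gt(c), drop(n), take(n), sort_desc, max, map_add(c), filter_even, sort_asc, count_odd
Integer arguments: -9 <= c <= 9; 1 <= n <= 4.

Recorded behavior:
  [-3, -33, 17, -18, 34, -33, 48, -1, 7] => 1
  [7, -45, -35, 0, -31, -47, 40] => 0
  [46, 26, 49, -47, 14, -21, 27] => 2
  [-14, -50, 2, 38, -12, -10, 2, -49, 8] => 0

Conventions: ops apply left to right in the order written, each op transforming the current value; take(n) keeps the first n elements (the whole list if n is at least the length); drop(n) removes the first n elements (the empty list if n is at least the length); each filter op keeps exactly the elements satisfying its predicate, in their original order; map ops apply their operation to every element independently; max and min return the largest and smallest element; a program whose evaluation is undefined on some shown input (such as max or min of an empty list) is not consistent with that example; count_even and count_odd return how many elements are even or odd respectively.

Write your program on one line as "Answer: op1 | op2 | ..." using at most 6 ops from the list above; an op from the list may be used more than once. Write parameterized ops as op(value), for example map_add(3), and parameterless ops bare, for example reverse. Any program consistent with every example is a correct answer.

filter_gt(7) | sort_desc | filter_odd | sort_asc | count_odd

Check, running the answer program on each example:
  [-3, -33, 17, -18, 34, -33, 48, -1, 7] -> [17, 34, 48] -> [48, 34, 17] -> [17] -> [17] -> 1
  [7, -45, -35, 0, -31, -47, 40] -> [40] -> [40] -> [] -> [] -> 0
  [46, 26, 49, -47, 14, -21, 27] -> [46, 26, 49, 14, 27] -> [49, 46, 27, 26, 14] -> [49, 27] -> [27, 49] -> 2
  [-14, -50, 2, 38, -12, -10, 2, -49, 8] -> [38, 8] -> [38, 8] -> [] -> [] -> 0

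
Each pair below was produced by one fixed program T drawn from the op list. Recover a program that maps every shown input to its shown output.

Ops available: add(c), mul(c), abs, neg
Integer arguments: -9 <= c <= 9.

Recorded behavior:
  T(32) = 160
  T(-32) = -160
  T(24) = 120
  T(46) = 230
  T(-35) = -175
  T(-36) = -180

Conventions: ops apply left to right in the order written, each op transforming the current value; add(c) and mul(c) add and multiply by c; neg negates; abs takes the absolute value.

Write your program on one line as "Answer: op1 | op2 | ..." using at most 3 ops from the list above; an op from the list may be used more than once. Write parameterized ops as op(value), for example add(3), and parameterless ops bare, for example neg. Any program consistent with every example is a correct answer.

mul(-5) | neg

Check, running the answer program on each example:
  32 -> -160 -> 160
  -32 -> 160 -> -160
  24 -> -120 -> 120
  46 -> -230 -> 230
  -35 -> 175 -> -175
  -36 -> 180 -> -180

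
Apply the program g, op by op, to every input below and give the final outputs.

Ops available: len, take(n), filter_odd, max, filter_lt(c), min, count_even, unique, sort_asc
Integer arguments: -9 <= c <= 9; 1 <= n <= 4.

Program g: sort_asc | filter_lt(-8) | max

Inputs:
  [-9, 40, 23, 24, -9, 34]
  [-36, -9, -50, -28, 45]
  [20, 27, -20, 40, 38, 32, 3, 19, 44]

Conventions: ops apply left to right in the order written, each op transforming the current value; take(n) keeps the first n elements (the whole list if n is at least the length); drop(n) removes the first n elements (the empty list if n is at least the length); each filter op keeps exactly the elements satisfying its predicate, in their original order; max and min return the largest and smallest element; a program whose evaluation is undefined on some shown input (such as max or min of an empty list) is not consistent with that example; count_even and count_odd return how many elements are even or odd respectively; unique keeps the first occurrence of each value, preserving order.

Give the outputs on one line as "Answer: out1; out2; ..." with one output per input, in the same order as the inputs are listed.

Execution, op by op:
  [-9, 40, 23, 24, -9, 34] -> [-9, -9, 23, 24, 34, 40] -> [-9, -9] -> -9
  [-36, -9, -50, -28, 45] -> [-50, -36, -28, -9, 45] -> [-50, -36, -28, -9] -> -9
  [20, 27, -20, 40, 38, 32, 3, 19, 44] -> [-20, 3, 19, 20, 27, 32, 38, 40, 44] -> [-20] -> -20

-9; -9; -20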